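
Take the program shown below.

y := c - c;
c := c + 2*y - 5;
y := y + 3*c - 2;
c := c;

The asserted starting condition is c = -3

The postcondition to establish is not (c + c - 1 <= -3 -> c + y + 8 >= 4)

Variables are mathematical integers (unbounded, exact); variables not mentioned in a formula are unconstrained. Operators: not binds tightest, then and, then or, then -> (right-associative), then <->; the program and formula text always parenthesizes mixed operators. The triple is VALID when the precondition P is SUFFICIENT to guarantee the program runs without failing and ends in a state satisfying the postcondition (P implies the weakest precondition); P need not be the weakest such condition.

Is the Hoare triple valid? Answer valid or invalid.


Working backward. After the program, the postcondition not (c + c - 1 <= -3 -> c + y + 8 >= 4) must hold; in canonical form it is not (2*c <= -2 -> c + y >= -4).
Before c := c: not (2*c <= -2 -> c + y >= -4)
Before y := y + 3*c - 2: not (2*c <= -2 -> 4*c + y >= -2)
Before c := c + 2*y - 5: not (2*c + 4*y <= 8 -> 4*c + 9*y >= 18)
Before y := c - c: not (2*c <= 8 -> 4*c >= 18)
The weakest precondition is not (2*c <= 8 -> 4*c >= 18).
Check whether c = -3 implies it.
Every state satisfying the precondition satisfies the weakest precondition: the implication holds.
Answer: valid


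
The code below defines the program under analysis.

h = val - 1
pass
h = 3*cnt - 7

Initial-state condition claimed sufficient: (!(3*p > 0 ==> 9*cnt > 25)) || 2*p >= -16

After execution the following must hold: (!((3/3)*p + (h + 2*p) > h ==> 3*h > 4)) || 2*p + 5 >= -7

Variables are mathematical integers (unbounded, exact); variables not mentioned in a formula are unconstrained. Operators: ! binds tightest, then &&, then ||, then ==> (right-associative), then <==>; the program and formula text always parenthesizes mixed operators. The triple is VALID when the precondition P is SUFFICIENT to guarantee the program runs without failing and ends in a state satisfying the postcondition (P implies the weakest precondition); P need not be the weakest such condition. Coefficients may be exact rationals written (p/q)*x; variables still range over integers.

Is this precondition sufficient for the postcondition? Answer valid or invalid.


Working backward. After the program, the postcondition (!((3/3)*p + (h + 2*p) > h ==> 3*h > 4)) || 2*p + 5 >= -7 must hold; in canonical form it is (!(3*p > 0 ==> 3*h > 4)) || 2*p >= -12.
Before h := 3*cnt - 7: (!(3*p > 0 ==> 9*cnt > 25)) || 2*p >= -12
Before skip: (!(3*p > 0 ==> 9*cnt > 25)) || 2*p >= -12
Before h := val - 1: (!(3*p > 0 ==> 9*cnt > 25)) || 2*p >= -12
The weakest precondition is (!(3*p > 0 ==> 9*cnt > 25)) || 2*p >= -12.
Check whether (!(3*p > 0 ==> 9*cnt > 25)) || 2*p >= -16 implies it.
Countermodel: at the initial state cnt = 2, p = -8, the precondition holds but the weakest precondition fails.
Answer: invalid


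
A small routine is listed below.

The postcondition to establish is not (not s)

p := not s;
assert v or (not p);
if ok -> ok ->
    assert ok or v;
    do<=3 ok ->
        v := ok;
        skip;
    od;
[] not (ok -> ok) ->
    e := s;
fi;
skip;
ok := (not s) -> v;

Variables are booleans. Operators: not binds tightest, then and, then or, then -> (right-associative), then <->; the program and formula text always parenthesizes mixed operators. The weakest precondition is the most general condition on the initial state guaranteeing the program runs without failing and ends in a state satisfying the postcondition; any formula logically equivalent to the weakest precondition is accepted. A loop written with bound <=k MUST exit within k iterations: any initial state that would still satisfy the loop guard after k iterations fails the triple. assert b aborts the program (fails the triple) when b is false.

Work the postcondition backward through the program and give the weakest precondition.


Working backward. After the program, the postcondition not (not s) must hold; in canonical form it is s.
Before ok := (not s) -> v: s
Before skip: s
Then branch requires (ok or v) and (ok -> ((ok -> ((ok -> ((not ok) and s)) and ((not ok) -> s))) and ((not ok) -> s))) and ((not ok) -> s); else branch requires s.
Before the if: (ok or v) and (ok -> ((ok -> ((ok -> ((not ok) and s)) and ((not ok) -> s))) and ((not ok) -> s))) and ((not ok) -> s)
Before assert v or (not p): (v or (not p)) and (ok or v) and (ok -> ((ok -> ((ok -> ((not ok) and s)) and ((not ok) -> s))) and ((not ok) -> s))) and ((not ok) -> s)
Before p := not s: (v or s) and (ok or v) and (ok -> ((ok -> ((ok -> ((not ok) and s)) and ((not ok) -> s))) and ((not ok) -> s))) and ((not ok) -> s)
Answer: WP = (v or s) and (ok or v) and (ok -> ((ok -> ((ok -> ((not ok) and s)) and ((not ok) -> s))) and ((not ok) -> s))) and ((not ok) -> s)


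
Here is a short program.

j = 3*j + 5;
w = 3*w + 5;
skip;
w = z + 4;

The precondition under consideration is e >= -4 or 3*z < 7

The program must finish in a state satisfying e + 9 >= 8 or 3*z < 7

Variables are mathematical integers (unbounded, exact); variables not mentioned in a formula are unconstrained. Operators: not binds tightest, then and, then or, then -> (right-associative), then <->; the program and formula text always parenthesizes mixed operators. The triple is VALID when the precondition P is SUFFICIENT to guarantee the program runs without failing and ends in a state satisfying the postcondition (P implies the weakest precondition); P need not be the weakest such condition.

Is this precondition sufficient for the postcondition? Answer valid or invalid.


Working backward. After the program, the postcondition e + 9 >= 8 or 3*z < 7 must hold; in canonical form it is e >= -1 or 3*z < 7.
Before w := z + 4: e >= -1 or 3*z < 7
Before skip: e >= -1 or 3*z < 7
Before w := 3*w + 5: e >= -1 or 3*z < 7
Before j := 3*j + 5: e >= -1 or 3*z < 7
The weakest precondition is e >= -1 or 3*z < 7.
Check whether e >= -4 or 3*z < 7 implies it.
Countermodel: at the initial state e = -4, z = 3, the precondition holds but the weakest precondition fails.
Answer: invalid


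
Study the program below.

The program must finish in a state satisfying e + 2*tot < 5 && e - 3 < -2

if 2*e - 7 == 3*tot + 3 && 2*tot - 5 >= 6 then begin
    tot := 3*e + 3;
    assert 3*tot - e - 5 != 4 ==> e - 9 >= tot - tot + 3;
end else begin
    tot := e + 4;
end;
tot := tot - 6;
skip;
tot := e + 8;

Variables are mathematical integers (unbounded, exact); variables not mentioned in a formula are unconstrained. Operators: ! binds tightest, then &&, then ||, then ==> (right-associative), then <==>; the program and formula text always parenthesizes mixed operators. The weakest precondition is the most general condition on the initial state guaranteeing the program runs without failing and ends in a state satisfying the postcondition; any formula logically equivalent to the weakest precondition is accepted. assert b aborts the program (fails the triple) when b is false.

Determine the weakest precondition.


Working backward. After the program, the postcondition e + 2*tot < 5 && e - 3 < -2 must hold; in canonical form it is e + 2*tot < 5 && e < 1.
Before tot := e + 8: 3*e < -11 && e < 1
Before skip: 3*e < -11 && e < 1
Before tot := tot - 6: 3*e < -11 && e < 1
Then branch requires (8*e != 0 ==> e >= 12) && 3*e < -11 && e < 1; else branch requires 3*e < -11 && e < 1.
Before the if: ((2*e == 3*tot + 10 && 2*tot >= 11) ==> ((8*e != 0 ==> e >= 12) && 3*e < -11 && e < 1)) && ((!(2*e == 3*tot + 10 && 2*tot >= 11)) ==> (3*e < -11 && e < 1))
Answer: WP = ((2*e == 3*tot + 10 && 2*tot >= 11) ==> ((8*e != 0 ==> e >= 12) && 3*e < -11 && e < 1)) && ((!(2*e == 3*tot + 10 && 2*tot >= 11)) ==> (3*e < -11 && e < 1))


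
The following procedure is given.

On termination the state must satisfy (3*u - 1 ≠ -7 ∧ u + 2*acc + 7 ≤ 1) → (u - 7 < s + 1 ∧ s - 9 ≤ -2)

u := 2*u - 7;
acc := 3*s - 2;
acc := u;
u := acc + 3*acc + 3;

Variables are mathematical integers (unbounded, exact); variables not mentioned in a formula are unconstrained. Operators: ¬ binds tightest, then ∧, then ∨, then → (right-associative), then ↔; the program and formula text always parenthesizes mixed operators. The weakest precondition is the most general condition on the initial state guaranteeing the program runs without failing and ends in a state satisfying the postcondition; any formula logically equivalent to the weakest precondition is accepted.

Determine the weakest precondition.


Working backward. After the program, the postcondition (3*u - 1 ≠ -7 ∧ u + 2*acc + 7 ≤ 1) → (u - 7 < s + 1 ∧ s - 9 ≤ -2) must hold; in canonical form it is (3*u ≠ -6 ∧ 2*acc + u ≤ -6) → (u < s + 8 ∧ s ≤ 7).
Before u := acc + 3*acc + 3: (12*acc ≠ -15 ∧ 6*acc ≤ -9) → (4*acc < s + 5 ∧ s ≤ 7)
Before acc := u: (12*u ≠ -15 ∧ 6*u ≤ -9) → (4*u < s + 5 ∧ s ≤ 7)
Before acc := 3*s - 2: (12*u ≠ -15 ∧ 6*u ≤ -9) → (4*u < s + 5 ∧ s ≤ 7)
Before u := 2*u - 7: (24*u ≠ 69 ∧ 12*u ≤ 33) → (8*u < s + 33 ∧ s ≤ 7)
Answer: WP = (24*u ≠ 69 ∧ 12*u ≤ 33) → (8*u < s + 33 ∧ s ≤ 7)


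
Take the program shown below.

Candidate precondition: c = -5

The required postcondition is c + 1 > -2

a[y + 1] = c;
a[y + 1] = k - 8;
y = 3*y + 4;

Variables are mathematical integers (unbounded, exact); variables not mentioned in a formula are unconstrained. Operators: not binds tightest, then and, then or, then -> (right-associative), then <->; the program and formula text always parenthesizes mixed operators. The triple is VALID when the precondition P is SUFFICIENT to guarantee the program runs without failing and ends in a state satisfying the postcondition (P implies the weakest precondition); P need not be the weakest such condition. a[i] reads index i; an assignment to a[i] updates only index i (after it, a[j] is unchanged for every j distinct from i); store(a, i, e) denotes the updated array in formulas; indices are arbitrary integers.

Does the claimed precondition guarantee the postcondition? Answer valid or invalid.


Working backward. After the program, the postcondition c + 1 > -2 must hold; in canonical form it is c > -3.
Before y := 3*y + 4: c > -3
Before a[y + 1] := k - 8: c > -3
Before a[y + 1] := c: c > -3
The weakest precondition is c > -3.
Check whether c = -5 implies it.
Countermodel: at the initial state c = -5, the precondition holds but the weakest precondition fails.
Answer: invalid


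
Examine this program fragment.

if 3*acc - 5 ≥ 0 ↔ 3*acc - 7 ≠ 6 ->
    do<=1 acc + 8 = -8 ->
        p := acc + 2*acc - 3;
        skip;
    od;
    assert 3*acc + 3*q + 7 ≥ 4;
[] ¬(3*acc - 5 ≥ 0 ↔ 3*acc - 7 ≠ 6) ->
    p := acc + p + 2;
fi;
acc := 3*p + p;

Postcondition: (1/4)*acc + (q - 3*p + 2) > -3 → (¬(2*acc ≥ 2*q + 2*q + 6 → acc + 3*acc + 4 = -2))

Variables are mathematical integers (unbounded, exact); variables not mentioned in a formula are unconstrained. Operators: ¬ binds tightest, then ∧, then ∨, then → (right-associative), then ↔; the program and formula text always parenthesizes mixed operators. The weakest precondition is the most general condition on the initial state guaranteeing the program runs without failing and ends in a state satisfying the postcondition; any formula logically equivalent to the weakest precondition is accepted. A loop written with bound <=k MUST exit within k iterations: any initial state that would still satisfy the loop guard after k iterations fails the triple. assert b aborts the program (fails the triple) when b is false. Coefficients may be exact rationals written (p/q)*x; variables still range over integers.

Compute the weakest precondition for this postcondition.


Working backward. After the program, the postcondition (1/4)*acc + (q - 3*p + 2) > -3 → (¬(2*acc ≥ 2*q + 2*q + 6 → acc + 3*acc + 4 = -2)) must hold; in canonical form it is (1/4)*acc + q > 3*p - 5 → (¬(2*acc ≥ 4*q + 6 → 4*acc = -6)).
Before acc := 3*p + p: q > 2*p - 5 → (¬(8*p ≥ 4*q + 6 → 16*p = -6))
Then branch requires (acc = -16 → ((¬(acc = -16)) ∧ 3*acc + 3*q ≥ -3 ∧ (q > 6*acc - 11 → (¬(24*acc ≥ 4*q + 30 → 48*acc = 42))))) ∧ ((¬(acc = -16)) → (3*acc + 3*q ≥ -3 ∧ (q > 2*p - 5 → (¬(8*p ≥ 4*q + 6 → 16*p = -6))))); else branch requires q > 2*acc + 2*p - 1 → (¬(8*acc + 8*p ≥ 4*q - 10 → 16*acc + 16*p = -38)).
Before the if: ((3*acc ≥ 5 ↔ 3*acc ≠ 13) → ((acc = -16 → ((¬(acc = -16)) ∧ 3*acc + 3*q ≥ -3 ∧ (q > 6*acc - 11 → (¬(24*acc ≥ 4*q + 30 → 48*acc = 42))))) ∧ ((¬(acc = -16)) → (3*acc + 3*q ≥ -3 ∧ (q > 2*p - 5 → (¬(8*p ≥ 4*q + 6 → 16*p = -6))))))) ∧ ((¬(3*acc ≥ 5 ↔ 3*acc ≠ 13)) → (q > 2*acc + 2*p - 1 → (¬(8*acc + 8*p ≥ 4*q - 10 → 16*acc + 16*p = -38))))
Answer: WP = ((3*acc ≥ 5 ↔ 3*acc ≠ 13) → ((acc = -16 → ((¬(acc = -16)) ∧ 3*acc + 3*q ≥ -3 ∧ (q > 6*acc - 11 → (¬(24*acc ≥ 4*q + 30 → 48*acc = 42))))) ∧ ((¬(acc = -16)) → (3*acc + 3*q ≥ -3 ∧ (q > 2*p - 5 → (¬(8*p ≥ 4*q + 6 → 16*p = -6))))))) ∧ ((¬(3*acc ≥ 5 ↔ 3*acc ≠ 13)) → (q > 2*acc + 2*p - 1 → (¬(8*acc + 8*p ≥ 4*q - 10 → 16*acc + 16*p = -38))))


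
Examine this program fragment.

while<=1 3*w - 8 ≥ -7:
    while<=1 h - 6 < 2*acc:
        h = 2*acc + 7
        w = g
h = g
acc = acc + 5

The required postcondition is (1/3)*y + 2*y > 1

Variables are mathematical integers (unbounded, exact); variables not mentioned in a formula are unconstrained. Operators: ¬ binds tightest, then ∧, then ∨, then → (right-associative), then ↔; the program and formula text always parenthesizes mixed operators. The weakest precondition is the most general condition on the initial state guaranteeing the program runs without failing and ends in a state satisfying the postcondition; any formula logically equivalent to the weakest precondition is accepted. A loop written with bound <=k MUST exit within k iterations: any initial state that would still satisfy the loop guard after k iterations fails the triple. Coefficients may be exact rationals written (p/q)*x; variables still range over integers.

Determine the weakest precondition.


Working backward. After the program, the postcondition (1/3)*y + 2*y > 1 must hold; in canonical form it is (7/3)*y > 1.
Before acc := acc + 5: (7/3)*y > 1
Before h := g: (7/3)*y > 1
Before the loop (bound <=1), unroll the exhaustion recursion (WP_0 = exit-now case; WP_j = one more guarded iteration, up to j = 1):
  WP_0: (¬(3*w ≥ 1)) ∧ (7/3)*y > 1
  WP_1: (3*w ≥ 1 → ((h < 2*acc + 6 → ((¬(3*g ≥ 1)) ∧ (7/3)*y > 1)) ∧ ((¬(h < 2*acc + 6)) → ((¬(3*w ≥ 1)) ∧ (7/3)*y > 1)))) ∧ ((¬(3*w ≥ 1)) → (7/3)*y > 1)
So before the loop: (3*w ≥ 1 → ((h < 2*acc + 6 → ((¬(3*g ≥ 1)) ∧ (7/3)*y > 1)) ∧ ((¬(h < 2*acc + 6)) → ((¬(3*w ≥ 1)) ∧ (7/3)*y > 1)))) ∧ ((¬(3*w ≥ 1)) → (7/3)*y > 1)
Answer: WP = (3*w ≥ 1 → ((h < 2*acc + 6 → ((¬(3*g ≥ 1)) ∧ (7/3)*y > 1)) ∧ ((¬(h < 2*acc + 6)) → ((¬(3*w ≥ 1)) ∧ (7/3)*y > 1)))) ∧ ((¬(3*w ≥ 1)) → (7/3)*y > 1)


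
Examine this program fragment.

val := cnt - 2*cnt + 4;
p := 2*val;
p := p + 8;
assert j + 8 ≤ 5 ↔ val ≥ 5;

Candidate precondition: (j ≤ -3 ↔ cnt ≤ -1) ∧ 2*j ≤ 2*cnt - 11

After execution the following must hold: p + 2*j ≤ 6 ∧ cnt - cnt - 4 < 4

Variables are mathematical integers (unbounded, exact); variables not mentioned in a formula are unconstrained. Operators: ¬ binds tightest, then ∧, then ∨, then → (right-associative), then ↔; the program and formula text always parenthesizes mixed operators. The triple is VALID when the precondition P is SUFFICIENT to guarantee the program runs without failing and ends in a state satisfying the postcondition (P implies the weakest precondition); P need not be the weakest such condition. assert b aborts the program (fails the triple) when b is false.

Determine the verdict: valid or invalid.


Working backward. After the program, the postcondition p + 2*j ≤ 6 ∧ cnt - cnt - 4 < 4 must hold; in canonical form it is 2*j + p ≤ 6.
Before assert j + 8 ≤ 5 ↔ val ≥ 5: (j ≤ -3 ↔ val ≥ 5) ∧ 2*j + p ≤ 6
Before p := p + 8: (j ≤ -3 ↔ val ≥ 5) ∧ 2*j + p ≤ -2
Before p := 2*val: (j ≤ -3 ↔ val ≥ 5) ∧ 2*j + 2*val ≤ -2
Before val := cnt - 2*cnt + 4: (j ≤ -3 ↔ cnt ≤ -1) ∧ 2*j ≤ 2*cnt - 10
The weakest precondition is (j ≤ -3 ↔ cnt ≤ -1) ∧ 2*j ≤ 2*cnt - 10.
Check whether (j ≤ -3 ↔ cnt ≤ -1) ∧ 2*j ≤ 2*cnt - 11 implies it.
Every state satisfying the precondition satisfies the weakest precondition: the implication holds.
Answer: valid


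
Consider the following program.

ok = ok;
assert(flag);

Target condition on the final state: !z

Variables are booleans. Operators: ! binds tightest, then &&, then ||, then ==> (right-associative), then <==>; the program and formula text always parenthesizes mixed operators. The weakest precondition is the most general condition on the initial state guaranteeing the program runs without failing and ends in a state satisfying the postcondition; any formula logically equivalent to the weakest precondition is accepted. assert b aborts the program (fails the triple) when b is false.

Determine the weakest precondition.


Working backward. After the program, !z must hold.
Before assert flag: flag && (!z)
Before ok := ok: flag && (!z)
Answer: WP = flag && (!z)


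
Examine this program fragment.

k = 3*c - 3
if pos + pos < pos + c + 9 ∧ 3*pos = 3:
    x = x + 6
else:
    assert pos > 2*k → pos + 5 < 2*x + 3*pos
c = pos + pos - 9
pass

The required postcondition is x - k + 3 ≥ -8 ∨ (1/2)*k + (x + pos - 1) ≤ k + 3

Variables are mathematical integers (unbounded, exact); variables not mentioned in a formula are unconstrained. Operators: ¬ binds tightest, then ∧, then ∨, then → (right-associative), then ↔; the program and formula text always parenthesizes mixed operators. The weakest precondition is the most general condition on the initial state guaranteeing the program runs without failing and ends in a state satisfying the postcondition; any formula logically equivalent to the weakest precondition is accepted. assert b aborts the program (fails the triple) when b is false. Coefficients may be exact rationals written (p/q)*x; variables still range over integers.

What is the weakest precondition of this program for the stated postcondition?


Working backward. After the program, the postcondition x - k + 3 ≥ -8 ∨ (1/2)*k + (x + pos - 1) ≤ k + 3 must hold; in canonical form it is x ≥ k - 11 ∨ pos + x ≤ (1/2)*k + 4.
Before skip: x ≥ k - 11 ∨ pos + x ≤ (1/2)*k + 4
Before c := pos + pos - 9: x ≥ k - 11 ∨ pos + x ≤ (1/2)*k + 4
Then branch requires x ≥ k - 17 ∨ pos + x ≤ (1/2)*k - 2; else branch requires (pos > 2*k → 2*pos + 2*x > 5) ∧ (x ≥ k - 11 ∨ pos + x ≤ (1/2)*k + 4).
Before the if: ((pos < c + 9 ∧ 3*pos = 3) → (x ≥ k - 17 ∨ pos + x ≤ (1/2)*k - 2)) ∧ ((¬(pos < c + 9 ∧ 3*pos = 3)) → ((pos > 2*k → 2*pos + 2*x > 5) ∧ (x ≥ k - 11 ∨ pos + x ≤ (1/2)*k + 4)))
Before k := 3*c - 3: ((pos < c + 9 ∧ 3*pos = 3) → (x ≥ 3*c - 20 ∨ pos + x ≤ (3/2)*c - 7/2)) ∧ ((¬(pos < c + 9 ∧ 3*pos = 3)) → ((pos > 6*c - 6 → 2*pos + 2*x > 5) ∧ (x ≥ 3*c - 14 ∨ pos + x ≤ (3/2)*c + 5/2)))
Answer: WP = ((pos < c + 9 ∧ 3*pos = 3) → (x ≥ 3*c - 20 ∨ pos + x ≤ (3/2)*c - 7/2)) ∧ ((¬(pos < c + 9 ∧ 3*pos = 3)) → ((pos > 6*c - 6 → 2*pos + 2*x > 5) ∧ (x ≥ 3*c - 14 ∨ pos + x ≤ (3/2)*c + 5/2)))


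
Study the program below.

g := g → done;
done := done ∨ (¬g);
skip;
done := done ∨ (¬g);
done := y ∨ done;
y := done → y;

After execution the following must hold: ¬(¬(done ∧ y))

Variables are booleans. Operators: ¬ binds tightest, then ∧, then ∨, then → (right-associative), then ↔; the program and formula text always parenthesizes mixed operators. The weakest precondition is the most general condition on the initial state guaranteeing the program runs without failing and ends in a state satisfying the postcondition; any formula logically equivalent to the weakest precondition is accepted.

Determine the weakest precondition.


Working backward. After the program, the postcondition ¬(¬(done ∧ y)) must hold; in canonical form it is done ∧ y.
Before y := done → y: done ∧ (done → y)
Before done := y ∨ done: (y ∨ done) ∧ ((y ∨ done) → y)
Before done := done ∨ (¬g): (y ∨ done ∨ (¬g)) ∧ ((y ∨ done ∨ (¬g)) → y)
Before skip: (y ∨ done ∨ (¬g)) ∧ ((y ∨ done ∨ (¬g)) → y)
Before done := done ∨ (¬g): (y ∨ done ∨ (¬g)) ∧ ((y ∨ done ∨ (¬g)) → y)
Before g := g → done: (y ∨ done ∨ (¬(g → done))) ∧ ((y ∨ done ∨ (¬(g → done))) → y)
Answer: WP = (y ∨ done ∨ (¬(g → done))) ∧ ((y ∨ done ∨ (¬(g → done))) → y)


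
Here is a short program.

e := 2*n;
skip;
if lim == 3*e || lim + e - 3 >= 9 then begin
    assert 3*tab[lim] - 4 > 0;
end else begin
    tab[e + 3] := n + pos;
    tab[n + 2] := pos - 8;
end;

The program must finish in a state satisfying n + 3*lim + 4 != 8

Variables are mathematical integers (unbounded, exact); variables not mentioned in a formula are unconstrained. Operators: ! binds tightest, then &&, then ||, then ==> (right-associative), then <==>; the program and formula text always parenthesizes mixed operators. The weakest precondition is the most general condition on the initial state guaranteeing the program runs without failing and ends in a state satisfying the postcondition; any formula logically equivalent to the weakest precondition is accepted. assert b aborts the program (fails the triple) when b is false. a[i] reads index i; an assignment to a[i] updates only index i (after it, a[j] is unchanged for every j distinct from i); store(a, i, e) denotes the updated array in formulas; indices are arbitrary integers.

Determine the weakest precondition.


Working backward. After the program, the postcondition n + 3*lim + 4 != 8 must hold; in canonical form it is 3*lim + n != 4.
Then branch requires 3*tab[lim] > 4 && 3*lim + n != 4; else branch requires 3*lim + n != 4.
Before the if: ((lim == 3*e || e + lim >= 12) ==> (3*tab[lim] > 4 && 3*lim + n != 4)) && ((!(lim == 3*e || e + lim >= 12)) ==> 3*lim + n != 4)
Before skip: ((lim == 3*e || e + lim >= 12) ==> (3*tab[lim] > 4 && 3*lim + n != 4)) && ((!(lim == 3*e || e + lim >= 12)) ==> 3*lim + n != 4)
Before e := 2*n: ((lim == 6*n || lim + 2*n >= 12) ==> (3*tab[lim] > 4 && 3*lim + n != 4)) && ((!(lim == 6*n || lim + 2*n >= 12)) ==> 3*lim + n != 4)
Answer: WP = ((lim == 6*n || lim + 2*n >= 12) ==> (3*tab[lim] > 4 && 3*lim + n != 4)) && ((!(lim == 6*n || lim + 2*n >= 12)) ==> 3*lim + n != 4)


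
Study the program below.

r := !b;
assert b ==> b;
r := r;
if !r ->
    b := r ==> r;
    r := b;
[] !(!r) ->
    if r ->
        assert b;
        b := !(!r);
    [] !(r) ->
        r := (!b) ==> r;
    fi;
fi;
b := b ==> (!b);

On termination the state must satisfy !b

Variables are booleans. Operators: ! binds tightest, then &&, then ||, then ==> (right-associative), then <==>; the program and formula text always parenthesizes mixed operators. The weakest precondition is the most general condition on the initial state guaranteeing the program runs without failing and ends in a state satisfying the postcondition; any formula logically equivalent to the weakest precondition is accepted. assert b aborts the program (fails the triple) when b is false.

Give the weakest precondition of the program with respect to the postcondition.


Working backward. After the program, !b must hold.
Before b := b ==> (!b): !(b ==> (!b))
Then branch requires true; else branch requires (r ==> (b && (!(r ==> (!r))))) && ((!r) ==> (!(b ==> (!b)))).
Before the if: r ==> ((r ==> (b && (!(r ==> (!r))))) && ((!r) ==> (!(b ==> (!b)))))
Before r := r: r ==> ((r ==> (b && (!(r ==> (!r))))) && ((!r) ==> (!(b ==> (!b)))))
Before assert b ==> b: r ==> ((r ==> (b && (!(r ==> (!r))))) && ((!r) ==> (!(b ==> (!b)))))
Before r := !b: (!b) ==> (((!b) ==> (b && (!((!b) ==> b)))) && (b ==> (!(b ==> (!b)))))
Answer: WP = (!b) ==> (((!b) ==> (b && (!((!b) ==> b)))) && (b ==> (!(b ==> (!b)))))


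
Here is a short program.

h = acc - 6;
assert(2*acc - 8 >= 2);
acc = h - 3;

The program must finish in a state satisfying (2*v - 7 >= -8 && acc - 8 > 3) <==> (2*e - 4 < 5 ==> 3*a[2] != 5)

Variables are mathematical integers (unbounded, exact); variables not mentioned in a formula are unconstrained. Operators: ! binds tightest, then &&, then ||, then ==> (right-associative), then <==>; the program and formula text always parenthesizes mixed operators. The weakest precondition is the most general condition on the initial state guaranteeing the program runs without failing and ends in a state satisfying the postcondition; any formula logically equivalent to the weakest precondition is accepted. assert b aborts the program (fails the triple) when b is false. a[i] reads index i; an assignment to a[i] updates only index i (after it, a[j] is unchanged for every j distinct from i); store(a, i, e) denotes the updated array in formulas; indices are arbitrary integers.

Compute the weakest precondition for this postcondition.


Working backward. After the program, the postcondition (2*v - 7 >= -8 && acc - 8 > 3) <==> (2*e - 4 < 5 ==> 3*a[2] != 5) must hold; in canonical form it is (2*v >= -1 && acc > 11) <==> (2*e < 9 ==> 3*a[2] != 5).
Before acc := h - 3: (2*v >= -1 && h > 14) <==> (2*e < 9 ==> 3*a[2] != 5)
Before assert 2*acc - 8 >= 2: 2*acc >= 10 && ((2*v >= -1 && h > 14) <==> (2*e < 9 ==> 3*a[2] != 5))
Before h := acc - 6: 2*acc >= 10 && ((2*v >= -1 && acc > 20) <==> (2*e < 9 ==> 3*a[2] != 5))
Answer: WP = 2*acc >= 10 && ((2*v >= -1 && acc > 20) <==> (2*e < 9 ==> 3*a[2] != 5))


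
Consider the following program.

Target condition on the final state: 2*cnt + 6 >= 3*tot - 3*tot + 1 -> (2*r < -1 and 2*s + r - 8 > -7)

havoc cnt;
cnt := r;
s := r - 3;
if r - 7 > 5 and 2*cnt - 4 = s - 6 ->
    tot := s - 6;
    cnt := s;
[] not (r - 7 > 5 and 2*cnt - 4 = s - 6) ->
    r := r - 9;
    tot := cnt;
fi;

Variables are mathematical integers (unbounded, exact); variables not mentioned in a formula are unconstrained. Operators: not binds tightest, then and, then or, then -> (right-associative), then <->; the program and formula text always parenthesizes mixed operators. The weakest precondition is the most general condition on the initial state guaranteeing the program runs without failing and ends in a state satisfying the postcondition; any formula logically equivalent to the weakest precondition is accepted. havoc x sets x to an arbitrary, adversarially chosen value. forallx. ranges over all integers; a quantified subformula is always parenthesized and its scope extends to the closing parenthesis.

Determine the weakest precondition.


Working backward. After the program, the postcondition 2*cnt + 6 >= 3*tot - 3*tot + 1 -> (2*r < -1 and 2*s + r - 8 > -7) must hold; in canonical form it is 2*cnt >= -5 -> (2*r < -1 and r + 2*s > 1).
Then branch requires 2*s >= -5 -> (2*r < -1 and r + 2*s > 1); else branch requires 2*cnt >= -5 -> (2*r < 17 and r + 2*s > 10).
Before the if: ((r > 12 and 2*cnt = s - 2) -> (2*s >= -5 -> (2*r < -1 and r + 2*s > 1))) and ((not (r > 12 and 2*cnt = s - 2)) -> (2*cnt >= -5 -> (2*r < 17 and r + 2*s > 10)))
Before s := r - 3: ((r > 12 and 2*cnt = r - 5) -> (2*r >= 1 -> (2*r < -1 and 3*r > 7))) and ((not (r > 12 and 2*cnt = r - 5)) -> (2*cnt >= -5 -> (2*r < 17 and 3*r > 16)))
Before cnt := r: ((r > 12 and r = -5) -> (2*r >= 1 -> (2*r < -1 and 3*r > 7))) and ((not (r > 12 and r = -5)) -> (2*r >= -5 -> (2*r < 17 and 3*r > 16)))
Before havoc cnt: ((r > 12 and r = -5) -> (2*r >= 1 -> (2*r < -1 and 3*r > 7))) and ((not (r > 12 and r = -5)) -> (2*r >= -5 -> (2*r < 17 and 3*r > 16)))
Answer: WP = ((r > 12 and r = -5) -> (2*r >= 1 -> (2*r < -1 and 3*r > 7))) and ((not (r > 12 and r = -5)) -> (2*r >= -5 -> (2*r < 17 and 3*r > 16)))


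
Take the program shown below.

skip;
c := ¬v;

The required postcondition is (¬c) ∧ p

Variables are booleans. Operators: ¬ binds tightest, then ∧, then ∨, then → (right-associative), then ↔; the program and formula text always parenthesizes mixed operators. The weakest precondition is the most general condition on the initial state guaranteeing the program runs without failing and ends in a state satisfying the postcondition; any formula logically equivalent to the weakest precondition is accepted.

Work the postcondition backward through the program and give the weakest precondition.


Working backward. After the program, (¬c) ∧ p must hold.
Before c := ¬v: v ∧ p
Before skip: v ∧ p
Answer: WP = v ∧ p


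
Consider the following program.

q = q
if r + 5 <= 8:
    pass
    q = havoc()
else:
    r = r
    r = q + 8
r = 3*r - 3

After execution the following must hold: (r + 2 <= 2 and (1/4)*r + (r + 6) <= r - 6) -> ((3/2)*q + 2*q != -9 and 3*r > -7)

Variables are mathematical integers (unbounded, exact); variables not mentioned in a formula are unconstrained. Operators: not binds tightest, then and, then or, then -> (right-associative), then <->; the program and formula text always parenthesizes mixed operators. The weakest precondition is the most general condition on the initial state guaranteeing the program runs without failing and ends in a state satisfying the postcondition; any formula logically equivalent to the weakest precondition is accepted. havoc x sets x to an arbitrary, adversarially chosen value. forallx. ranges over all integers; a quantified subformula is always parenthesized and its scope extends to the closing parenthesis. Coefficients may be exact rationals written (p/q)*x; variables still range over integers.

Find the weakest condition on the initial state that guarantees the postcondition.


Working backward. After the program, the postcondition (r + 2 <= 2 and (1/4)*r + (r + 6) <= r - 6) -> ((3/2)*q + 2*q != -9 and 3*r > -7) must hold; in canonical form it is (r <= 0 and (1/4)*r <= -12) -> ((7/2)*q != -9 and 3*r > -7).
Before r := 3*r - 3: (3*r <= 3 and (3/4)*r <= -45/4) -> ((7/2)*q != -9 and 9*r > 2)
Then branch requires forall q_1. ((3*r <= 3 and (3/4)*r <= -45/4) -> ((7/2)*q_1 != -9 and 9*r > 2)); else branch requires (3*q <= -21 and (3/4)*q <= -69/4) -> ((7/2)*q != -9 and 9*q > -70).
Before the if: (r <= 3 -> (forall q_1. ((3*r <= 3 and (3/4)*r <= -45/4) -> ((7/2)*q_1 != -9 and 9*r > 2)))) and ((not (r <= 3)) -> ((3*q <= -21 and (3/4)*q <= -69/4) -> ((7/2)*q != -9 and 9*q > -70)))
Before q := q: (r <= 3 -> (forall q_1. ((3*r <= 3 and (3/4)*r <= -45/4) -> ((7/2)*q_1 != -9 and 9*r > 2)))) and ((not (r <= 3)) -> ((3*q <= -21 and (3/4)*q <= -69/4) -> ((7/2)*q != -9 and 9*q > -70)))
Answer: WP = (r <= 3 -> (forall q_1. ((3*r <= 3 and (3/4)*r <= -45/4) -> ((7/2)*q_1 != -9 and 9*r > 2)))) and ((not (r <= 3)) -> ((3*q <= -21 and (3/4)*q <= -69/4) -> ((7/2)*q != -9 and 9*q > -70)))


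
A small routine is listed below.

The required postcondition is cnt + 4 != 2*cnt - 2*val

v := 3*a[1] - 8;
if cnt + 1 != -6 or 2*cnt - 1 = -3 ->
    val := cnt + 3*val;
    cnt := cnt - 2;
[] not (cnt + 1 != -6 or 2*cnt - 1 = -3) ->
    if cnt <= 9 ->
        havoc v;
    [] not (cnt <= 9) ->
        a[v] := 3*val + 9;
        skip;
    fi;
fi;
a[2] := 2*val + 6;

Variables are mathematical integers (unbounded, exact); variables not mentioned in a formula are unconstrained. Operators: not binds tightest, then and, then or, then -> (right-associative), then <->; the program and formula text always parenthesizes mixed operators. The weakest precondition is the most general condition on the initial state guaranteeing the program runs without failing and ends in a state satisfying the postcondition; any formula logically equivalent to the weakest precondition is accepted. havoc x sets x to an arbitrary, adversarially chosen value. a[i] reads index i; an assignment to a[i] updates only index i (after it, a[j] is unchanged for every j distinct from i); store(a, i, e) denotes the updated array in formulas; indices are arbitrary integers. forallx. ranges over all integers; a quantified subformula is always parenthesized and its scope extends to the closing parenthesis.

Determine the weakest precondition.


Working backward. After the program, the postcondition cnt + 4 != 2*cnt - 2*val must hold; in canonical form it is 2*val != cnt - 4.
Before a[2] := 2*val + 6: 2*val != cnt - 4
Then branch requires cnt + 6*val != -6; else branch requires (cnt <= 9 -> 2*val != cnt - 4) and ((not (cnt <= 9)) -> 2*val != cnt - 4).
Before the if: ((cnt != -7 or 2*cnt = -2) -> cnt + 6*val != -6) and ((not (cnt != -7 or 2*cnt = -2)) -> ((cnt <= 9 -> 2*val != cnt - 4) and ((not (cnt <= 9)) -> 2*val != cnt - 4)))
Before v := 3*a[1] - 8: ((cnt != -7 or 2*cnt = -2) -> cnt + 6*val != -6) and ((not (cnt != -7 or 2*cnt = -2)) -> ((cnt <= 9 -> 2*val != cnt - 4) and ((not (cnt <= 9)) -> 2*val != cnt - 4)))
Answer: WP = ((cnt != -7 or 2*cnt = -2) -> cnt + 6*val != -6) and ((not (cnt != -7 or 2*cnt = -2)) -> ((cnt <= 9 -> 2*val != cnt - 4) and ((not (cnt <= 9)) -> 2*val != cnt - 4)))


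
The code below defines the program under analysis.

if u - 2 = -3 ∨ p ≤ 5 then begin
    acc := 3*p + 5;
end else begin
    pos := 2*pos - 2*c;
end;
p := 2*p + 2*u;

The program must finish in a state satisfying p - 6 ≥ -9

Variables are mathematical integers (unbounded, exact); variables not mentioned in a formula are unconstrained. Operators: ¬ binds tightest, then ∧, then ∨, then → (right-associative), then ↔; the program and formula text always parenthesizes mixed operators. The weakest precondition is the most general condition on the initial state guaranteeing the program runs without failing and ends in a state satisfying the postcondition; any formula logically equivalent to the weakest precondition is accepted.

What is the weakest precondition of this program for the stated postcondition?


Working backward. After the program, the postcondition p - 6 ≥ -9 must hold; in canonical form it is p ≥ -3.
Before p := 2*p + 2*u: 2*p + 2*u ≥ -3
Then branch requires 2*p + 2*u ≥ -3; else branch requires 2*p + 2*u ≥ -3.
Before the if: ((u = -1 ∨ p ≤ 5) → 2*p + 2*u ≥ -3) ∧ ((¬(u = -1 ∨ p ≤ 5)) → 2*p + 2*u ≥ -3)
Answer: WP = ((u = -1 ∨ p ≤ 5) → 2*p + 2*u ≥ -3) ∧ ((¬(u = -1 ∨ p ≤ 5)) → 2*p + 2*u ≥ -3)


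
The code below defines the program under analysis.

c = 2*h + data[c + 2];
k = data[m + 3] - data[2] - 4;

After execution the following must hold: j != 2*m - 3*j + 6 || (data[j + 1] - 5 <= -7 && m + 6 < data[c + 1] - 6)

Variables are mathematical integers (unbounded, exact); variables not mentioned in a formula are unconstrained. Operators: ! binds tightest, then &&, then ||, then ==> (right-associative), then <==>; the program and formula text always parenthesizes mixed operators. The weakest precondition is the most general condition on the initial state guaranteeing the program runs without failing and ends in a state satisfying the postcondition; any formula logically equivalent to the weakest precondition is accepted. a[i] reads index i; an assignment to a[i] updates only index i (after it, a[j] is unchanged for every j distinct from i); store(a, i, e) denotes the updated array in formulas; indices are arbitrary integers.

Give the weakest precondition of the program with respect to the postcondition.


Working backward. After the program, the postcondition j != 2*m - 3*j + 6 || (data[j + 1] - 5 <= -7 && m + 6 < data[c + 1] - 6) must hold; in canonical form it is 4*j != 2*m + 6 || (data[j + 1] <= -2 && m < data[c + 1] - 12).
Before k := data[m + 3] - data[2] - 4: 4*j != 2*m + 6 || (data[j + 1] <= -2 && m < data[c + 1] - 12)
Before c := 2*h + data[c + 2]: 4*j != 2*m + 6 || (data[j + 1] <= -2 && m < data[data[c + 2] + 2*h + 1] - 12)
Answer: WP = 4*j != 2*m + 6 || (data[j + 1] <= -2 && m < data[data[c + 2] + 2*h + 1] - 12)


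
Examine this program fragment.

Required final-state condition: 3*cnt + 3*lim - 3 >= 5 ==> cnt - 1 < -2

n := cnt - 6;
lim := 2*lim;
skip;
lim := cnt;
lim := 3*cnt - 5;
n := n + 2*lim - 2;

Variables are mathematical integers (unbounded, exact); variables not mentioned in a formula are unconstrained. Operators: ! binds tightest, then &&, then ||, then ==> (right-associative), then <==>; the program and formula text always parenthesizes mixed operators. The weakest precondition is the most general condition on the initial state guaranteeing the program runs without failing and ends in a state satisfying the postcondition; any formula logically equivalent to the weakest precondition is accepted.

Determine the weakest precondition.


Working backward. After the program, the postcondition 3*cnt + 3*lim - 3 >= 5 ==> cnt - 1 < -2 must hold; in canonical form it is 3*cnt + 3*lim >= 8 ==> cnt < -1.
Before n := n + 2*lim - 2: 3*cnt + 3*lim >= 8 ==> cnt < -1
Before lim := 3*cnt - 5: 12*cnt >= 23 ==> cnt < -1
Before lim := cnt: 12*cnt >= 23 ==> cnt < -1
Before skip: 12*cnt >= 23 ==> cnt < -1
Before lim := 2*lim: 12*cnt >= 23 ==> cnt < -1
Before n := cnt - 6: 12*cnt >= 23 ==> cnt < -1
Answer: WP = 12*cnt >= 23 ==> cnt < -1


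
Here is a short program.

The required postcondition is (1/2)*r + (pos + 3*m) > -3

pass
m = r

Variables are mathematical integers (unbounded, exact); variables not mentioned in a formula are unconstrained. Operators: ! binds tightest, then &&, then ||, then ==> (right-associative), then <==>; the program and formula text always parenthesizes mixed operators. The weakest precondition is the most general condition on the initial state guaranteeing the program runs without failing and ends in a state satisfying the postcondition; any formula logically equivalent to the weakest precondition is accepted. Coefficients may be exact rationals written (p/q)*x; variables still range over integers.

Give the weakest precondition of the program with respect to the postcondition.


Working backward. After the program, the postcondition (1/2)*r + (pos + 3*m) > -3 must hold; in canonical form it is 3*m + pos + (1/2)*r > -3.
Before m := r: pos + (7/2)*r > -3
Before skip: pos + (7/2)*r > -3
Answer: WP = pos + (7/2)*r > -3


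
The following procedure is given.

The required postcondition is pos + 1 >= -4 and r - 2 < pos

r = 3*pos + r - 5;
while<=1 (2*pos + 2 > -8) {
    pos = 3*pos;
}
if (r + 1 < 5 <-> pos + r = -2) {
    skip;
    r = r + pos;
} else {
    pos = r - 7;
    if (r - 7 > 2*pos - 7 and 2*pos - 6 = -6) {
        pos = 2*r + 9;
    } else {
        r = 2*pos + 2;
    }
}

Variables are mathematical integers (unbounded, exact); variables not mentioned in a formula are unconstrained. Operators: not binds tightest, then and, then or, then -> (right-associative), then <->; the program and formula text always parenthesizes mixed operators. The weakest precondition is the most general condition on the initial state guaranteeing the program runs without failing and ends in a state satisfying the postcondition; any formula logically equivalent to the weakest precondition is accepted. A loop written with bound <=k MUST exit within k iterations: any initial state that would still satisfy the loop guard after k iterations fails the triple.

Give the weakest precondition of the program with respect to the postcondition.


Working backward. After the program, the postcondition pos + 1 >= -4 and r - 2 < pos must hold; in canonical form it is pos >= -5 and r < pos + 2.
Then branch requires pos >= -5 and r < 2; else branch requires ((r < 14 and 2*r = 14) -> (2*r >= -14 and r > -11)) and ((not (r < 14 and 2*r = 14)) -> (r >= 2 and r < 7)).
Before the if: ((r < 4 <-> pos + r = -2) -> (pos >= -5 and r < 2)) and ((not (r < 4 <-> pos + r = -2)) -> (((r < 14 and 2*r = 14) -> (2*r >= -14 and r > -11)) and ((not (r < 14 and 2*r = 14)) -> (r >= 2 and r < 7))))
Before the loop (bound <=1), unroll the exhaustion recursion (WP_0 = exit-now case; WP_j = one more guarded iteration, up to j = 1):
  WP_0: (not (2*pos > -10)) and ((r < 4 <-> pos + r = -2) -> (pos >= -5 and r < 2)) and ((not (r < 4 <-> pos + r = -2)) -> (((r < 14 and 2*r = 14) -> (2*r >= -14 and r > -11)) and ((not (r < 14 and 2*r = 14)) -> (r >= 2 and r < 7))))
  WP_1: (2*pos > -10 -> ((not (6*pos > -10)) and ((r < 4 <-> 3*pos + r = -2) -> (3*pos >= -5 and r < 2)) and ((not (r < 4 <-> 3*pos + r = -2)) -> (((r < 14 and 2*r = 14) -> (2*r >= -14 and r > -11)) and ((not (r < 14 and 2*r = 14)) -> (r >= 2 and r < 7)))))) and ((not (2*pos > -10)) -> (((r < 4 <-> pos + r = -2) -> (pos >= -5 and r < 2)) and ((not (r < 4 <-> pos + r = -2)) -> (((r < 14 and 2*r = 14) -> (2*r >= -14 and r > -11)) and ((not (r < 14 and 2*r = 14)) -> (r >= 2 and r < 7))))))
So before the loop: (2*pos > -10 -> ((not (6*pos > -10)) and ((r < 4 <-> 3*pos + r = -2) -> (3*pos >= -5 and r < 2)) and ((not (r < 4 <-> 3*pos + r = -2)) -> (((r < 14 and 2*r = 14) -> (2*r >= -14 and r > -11)) and ((not (r < 14 and 2*r = 14)) -> (r >= 2 and r < 7)))))) and ((not (2*pos > -10)) -> (((r < 4 <-> pos + r = -2) -> (pos >= -5 and r < 2)) and ((not (r < 4 <-> pos + r = -2)) -> (((r < 14 and 2*r = 14) -> (2*r >= -14 and r > -11)) and ((not (r < 14 and 2*r = 14)) -> (r >= 2 and r < 7))))))
Before r := 3*pos + r - 5: (2*pos > -10 -> ((not (6*pos > -10)) and ((3*pos + r < 9 <-> 6*pos + r = 3) -> (3*pos >= -5 and 3*pos + r < 7)) and ((not (3*pos + r < 9 <-> 6*pos + r = 3)) -> (((3*pos + r < 19 and 6*pos + 2*r = 24) -> (6*pos + 2*r >= -4 and 3*pos + r > -6)) and ((not (3*pos + r < 19 and 6*pos + 2*r = 24)) -> (3*pos + r >= 7 and 3*pos + r < 12)))))) and ((not (2*pos > -10)) -> (((3*pos + r < 9 <-> 4*pos + r = 3) -> (pos >= -5 and 3*pos + r < 7)) and ((not (3*pos + r < 9 <-> 4*pos + r = 3)) -> (((3*pos + r < 19 and 6*pos + 2*r = 24) -> (6*pos + 2*r >= -4 and 3*pos + r > -6)) and ((not (3*pos + r < 19 and 6*pos + 2*r = 24)) -> (3*pos + r >= 7 and 3*pos + r < 12))))))
Answer: WP = (2*pos > -10 -> ((not (6*pos > -10)) and ((3*pos + r < 9 <-> 6*pos + r = 3) -> (3*pos >= -5 and 3*pos + r < 7)) and ((not (3*pos + r < 9 <-> 6*pos + r = 3)) -> (((3*pos + r < 19 and 6*pos + 2*r = 24) -> (6*pos + 2*r >= -4 and 3*pos + r > -6)) and ((not (3*pos + r < 19 and 6*pos + 2*r = 24)) -> (3*pos + r >= 7 and 3*pos + r < 12)))))) and ((not (2*pos > -10)) -> (((3*pos + r < 9 <-> 4*pos + r = 3) -> (pos >= -5 and 3*pos + r < 7)) and ((not (3*pos + r < 9 <-> 4*pos + r = 3)) -> (((3*pos + r < 19 and 6*pos + 2*r = 24) -> (6*pos + 2*r >= -4 and 3*pos + r > -6)) and ((not (3*pos + r < 19 and 6*pos + 2*r = 24)) -> (3*pos + r >= 7 and 3*pos + r < 12))))))
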